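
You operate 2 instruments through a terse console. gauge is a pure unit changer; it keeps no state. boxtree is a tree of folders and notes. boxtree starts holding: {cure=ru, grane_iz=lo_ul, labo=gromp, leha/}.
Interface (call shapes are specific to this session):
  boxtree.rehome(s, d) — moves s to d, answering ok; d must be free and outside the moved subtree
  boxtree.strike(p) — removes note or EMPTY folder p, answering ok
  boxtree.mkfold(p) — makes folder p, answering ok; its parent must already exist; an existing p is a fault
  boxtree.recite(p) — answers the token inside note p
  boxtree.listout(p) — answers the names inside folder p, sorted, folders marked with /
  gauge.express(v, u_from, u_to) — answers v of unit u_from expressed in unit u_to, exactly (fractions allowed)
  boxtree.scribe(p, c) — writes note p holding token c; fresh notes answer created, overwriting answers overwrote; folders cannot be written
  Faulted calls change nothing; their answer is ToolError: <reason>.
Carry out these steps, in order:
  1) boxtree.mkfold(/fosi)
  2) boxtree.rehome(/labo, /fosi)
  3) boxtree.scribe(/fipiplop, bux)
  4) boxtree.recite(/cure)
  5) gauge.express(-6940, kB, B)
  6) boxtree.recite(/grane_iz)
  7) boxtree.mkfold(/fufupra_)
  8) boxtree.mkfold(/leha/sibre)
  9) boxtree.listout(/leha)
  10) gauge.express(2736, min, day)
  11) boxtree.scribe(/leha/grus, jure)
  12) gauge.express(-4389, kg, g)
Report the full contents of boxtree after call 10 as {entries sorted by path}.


Answer: {cure=ru, fipiplop=bux, fosi/, fufupra_/, grane_iz=lo_ul, labo=gromp, leha/, leha/sibre/}

Derivation:
-> mkfold(p: /fosi)
<- ok
-> rehome(s: /labo, d: /fosi)
<- ToolError: exists
-> scribe(p: /fipiplop, c: bux)
<- created
-> recite(p: /cure)
<- ru
-> express(v: -6940, u_from: kB, u_to: B)
<- -6940000
-> recite(p: /grane_iz)
<- lo_ul
-> mkfold(p: /fufupra_)
<- ok
-> mkfold(p: /leha/sibre)
<- ok
-> listout(p: /leha)
<- [sibre/]
-> express(v: 2736, u_from: min, u_to: day)
<- 19/10
-> scribe(p: /leha/grus, c: jure)
<- created
-> express(v: -4389, u_from: kg, u_to: g)
<- -4389000


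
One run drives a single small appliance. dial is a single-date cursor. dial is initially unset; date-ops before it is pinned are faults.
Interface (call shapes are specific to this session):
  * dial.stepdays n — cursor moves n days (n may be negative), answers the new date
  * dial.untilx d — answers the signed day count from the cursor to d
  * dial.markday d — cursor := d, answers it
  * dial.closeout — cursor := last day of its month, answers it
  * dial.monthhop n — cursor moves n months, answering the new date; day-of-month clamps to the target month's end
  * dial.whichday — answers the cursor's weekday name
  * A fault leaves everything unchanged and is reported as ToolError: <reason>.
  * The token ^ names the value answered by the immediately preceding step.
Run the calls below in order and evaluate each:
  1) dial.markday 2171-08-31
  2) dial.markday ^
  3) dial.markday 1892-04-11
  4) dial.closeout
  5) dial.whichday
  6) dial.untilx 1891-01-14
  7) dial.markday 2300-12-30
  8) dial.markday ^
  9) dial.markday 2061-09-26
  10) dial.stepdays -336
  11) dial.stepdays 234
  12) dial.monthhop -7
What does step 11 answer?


>> dial.markday(d='2171-08-31')
<< 2171-08-31
>> dial.markday(d='^')
<< 2171-08-31
>> dial.markday(d='1892-04-11')
<< 1892-04-11
>> dial.closeout()
<< 1892-04-30
>> dial.whichday()
<< Saturday
>> dial.untilx(d='1891-01-14')
<< -472
>> dial.markday(d='2300-12-30')
<< 2300-12-30
>> dial.markday(d='^')
<< 2300-12-30
>> dial.markday(d='2061-09-26')
<< 2061-09-26
>> dial.stepdays(n='-336')
<< 2060-10-25
>> dial.stepdays(n='234')
<< 2061-06-16
>> dial.monthhop(n='-7')
<< 2060-11-16

Answer: 2061-06-16


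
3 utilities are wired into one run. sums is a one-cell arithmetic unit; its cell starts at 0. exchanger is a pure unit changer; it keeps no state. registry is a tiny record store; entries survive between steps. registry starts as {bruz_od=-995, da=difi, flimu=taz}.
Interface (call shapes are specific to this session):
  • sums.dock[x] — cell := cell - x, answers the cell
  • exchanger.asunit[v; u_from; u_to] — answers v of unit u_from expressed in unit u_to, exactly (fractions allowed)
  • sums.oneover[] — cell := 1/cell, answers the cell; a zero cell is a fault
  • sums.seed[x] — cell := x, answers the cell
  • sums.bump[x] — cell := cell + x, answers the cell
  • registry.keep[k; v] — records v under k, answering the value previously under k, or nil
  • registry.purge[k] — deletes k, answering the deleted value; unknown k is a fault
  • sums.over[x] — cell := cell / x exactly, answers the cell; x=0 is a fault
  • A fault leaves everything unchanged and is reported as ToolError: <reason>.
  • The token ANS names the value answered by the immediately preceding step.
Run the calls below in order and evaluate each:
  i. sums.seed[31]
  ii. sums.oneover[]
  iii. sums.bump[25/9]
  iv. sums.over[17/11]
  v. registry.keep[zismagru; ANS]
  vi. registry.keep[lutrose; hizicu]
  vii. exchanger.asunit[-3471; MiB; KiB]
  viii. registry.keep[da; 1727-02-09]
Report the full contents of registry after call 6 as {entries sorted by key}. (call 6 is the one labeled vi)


! 1. sums.seed(x→31) => 31
! 2. sums.oneover() => 1/31
! 3. sums.bump(x→25/9) => 784/279
! 4. sums.over(x→17/11) => 8624/4743
! 5. registry.keep(k→zismagru, v→ANS) => nil
! 6. registry.keep(k→lutrose, v→hizicu) => nil
! 7. exchanger.asunit(v→-3471, u_from→MiB, u_to→KiB) => -3554304
! 8. registry.keep(k→da, v→1727-02-09) => difi

Answer: {bruz_od=-995, da=difi, flimu=taz, lutrose=hizicu, zismagru=8624/4743}


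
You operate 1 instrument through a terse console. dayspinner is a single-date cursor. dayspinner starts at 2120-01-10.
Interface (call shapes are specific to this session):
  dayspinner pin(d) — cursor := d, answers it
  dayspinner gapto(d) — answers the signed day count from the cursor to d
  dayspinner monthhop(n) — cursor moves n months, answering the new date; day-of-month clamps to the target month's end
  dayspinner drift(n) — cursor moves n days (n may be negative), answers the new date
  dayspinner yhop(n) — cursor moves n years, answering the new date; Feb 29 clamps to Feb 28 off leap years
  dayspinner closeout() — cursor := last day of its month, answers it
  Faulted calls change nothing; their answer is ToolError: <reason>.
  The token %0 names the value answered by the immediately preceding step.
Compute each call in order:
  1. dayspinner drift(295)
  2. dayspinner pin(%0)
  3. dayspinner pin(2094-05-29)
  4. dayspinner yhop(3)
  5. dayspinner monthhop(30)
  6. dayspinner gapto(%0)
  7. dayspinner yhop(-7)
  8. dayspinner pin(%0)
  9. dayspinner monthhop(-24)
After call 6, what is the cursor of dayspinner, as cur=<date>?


Answer: cur=2099-11-29

Derivation:
> dayspinner drift n='295'
= 2120-10-31
> dayspinner pin d='%0'
= 2120-10-31
> dayspinner pin d='2094-05-29'
= 2094-05-29
> dayspinner yhop n='3'
= 2097-05-29
> dayspinner monthhop n='30'
= 2099-11-29
> dayspinner gapto d='%0'
= 0
> dayspinner yhop n='-7'
= 2092-11-29
> dayspinner pin d='%0'
= 2092-11-29
> dayspinner monthhop n='-24'
= 2090-11-29


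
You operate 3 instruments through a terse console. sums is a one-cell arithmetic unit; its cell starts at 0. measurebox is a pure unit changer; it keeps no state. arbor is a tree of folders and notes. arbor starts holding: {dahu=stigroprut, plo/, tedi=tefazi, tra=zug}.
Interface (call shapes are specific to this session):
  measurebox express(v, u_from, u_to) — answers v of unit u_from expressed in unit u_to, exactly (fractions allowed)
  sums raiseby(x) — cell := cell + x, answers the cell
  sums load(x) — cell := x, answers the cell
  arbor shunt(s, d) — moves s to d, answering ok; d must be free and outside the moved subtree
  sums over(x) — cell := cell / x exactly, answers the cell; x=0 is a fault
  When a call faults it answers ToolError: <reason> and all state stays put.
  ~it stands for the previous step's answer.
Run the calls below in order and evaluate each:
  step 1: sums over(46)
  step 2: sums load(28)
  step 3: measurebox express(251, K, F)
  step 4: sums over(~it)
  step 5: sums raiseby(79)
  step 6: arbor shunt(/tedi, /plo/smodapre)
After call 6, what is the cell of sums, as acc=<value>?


Answer: acc=59373/787

Derivation:
Then sums over using x=46, yielding 0.
Calling sums load using x=28, and observe 28.
I run measurebox express using v=251, u_from=K, u_to=F, and get -787/100.
I call sums over using x=~it, which returns -2800/787.
Now I run sums raiseby using x=79, and observe 59373/787.
Calling arbor shunt using s=/tedi, d=/plo/smodapre, → ok.


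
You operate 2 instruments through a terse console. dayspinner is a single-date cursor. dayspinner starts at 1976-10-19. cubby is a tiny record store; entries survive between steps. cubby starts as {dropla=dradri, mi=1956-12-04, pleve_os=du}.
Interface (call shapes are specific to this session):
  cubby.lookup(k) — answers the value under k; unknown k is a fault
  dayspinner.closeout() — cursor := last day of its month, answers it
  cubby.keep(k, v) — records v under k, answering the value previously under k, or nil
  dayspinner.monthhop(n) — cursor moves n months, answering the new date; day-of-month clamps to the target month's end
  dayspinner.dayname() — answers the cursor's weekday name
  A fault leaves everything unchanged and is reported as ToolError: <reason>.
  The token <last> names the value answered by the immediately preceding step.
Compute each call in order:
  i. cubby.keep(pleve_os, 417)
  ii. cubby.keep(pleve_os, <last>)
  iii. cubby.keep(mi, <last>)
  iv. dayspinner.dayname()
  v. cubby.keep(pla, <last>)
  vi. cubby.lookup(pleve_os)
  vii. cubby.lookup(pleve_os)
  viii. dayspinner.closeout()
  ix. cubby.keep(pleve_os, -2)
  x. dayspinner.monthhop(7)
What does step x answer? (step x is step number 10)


Do: cubby.keep[k→pleve_os; v→417]
See: du
Do: cubby.keep[k→pleve_os; v→<last>]
See: 417
Do: cubby.keep[k→mi; v→<last>]
See: 1956-12-04
Do: dayspinner.dayname[]
See: Tuesday
Do: cubby.keep[k→pla; v→<last>]
See: nil
Do: cubby.lookup[k→pleve_os]
See: du
Do: cubby.lookup[k→pleve_os]
See: du
Do: dayspinner.closeout[]
See: 1976-10-31
Do: cubby.keep[k→pleve_os; v→-2]
See: du
Do: dayspinner.monthhop[n→7]
See: 1977-05-31

Answer: 1977-05-31


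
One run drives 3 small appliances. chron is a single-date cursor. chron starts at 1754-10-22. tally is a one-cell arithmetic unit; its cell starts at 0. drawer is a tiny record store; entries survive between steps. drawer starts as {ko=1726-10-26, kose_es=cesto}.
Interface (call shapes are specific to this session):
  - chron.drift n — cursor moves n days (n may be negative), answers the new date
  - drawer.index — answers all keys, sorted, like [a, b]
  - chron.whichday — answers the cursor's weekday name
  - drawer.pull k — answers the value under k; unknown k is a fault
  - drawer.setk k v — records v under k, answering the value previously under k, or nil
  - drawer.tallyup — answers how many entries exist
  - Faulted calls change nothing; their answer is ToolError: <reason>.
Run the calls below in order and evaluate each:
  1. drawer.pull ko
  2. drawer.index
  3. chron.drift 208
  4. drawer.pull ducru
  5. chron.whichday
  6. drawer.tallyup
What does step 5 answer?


Answer: Sunday

Derivation:
Now I run pull using k: ko, giving 1726-10-26.
I run index(), and get [ko, kose_es].
Then drift using n: 208, and see 1755-05-18.
I try pull using k: ducru, → ToolError: no such key ducru.
Calling whichday, and see Sunday.
I run tallyup(), and see 2.


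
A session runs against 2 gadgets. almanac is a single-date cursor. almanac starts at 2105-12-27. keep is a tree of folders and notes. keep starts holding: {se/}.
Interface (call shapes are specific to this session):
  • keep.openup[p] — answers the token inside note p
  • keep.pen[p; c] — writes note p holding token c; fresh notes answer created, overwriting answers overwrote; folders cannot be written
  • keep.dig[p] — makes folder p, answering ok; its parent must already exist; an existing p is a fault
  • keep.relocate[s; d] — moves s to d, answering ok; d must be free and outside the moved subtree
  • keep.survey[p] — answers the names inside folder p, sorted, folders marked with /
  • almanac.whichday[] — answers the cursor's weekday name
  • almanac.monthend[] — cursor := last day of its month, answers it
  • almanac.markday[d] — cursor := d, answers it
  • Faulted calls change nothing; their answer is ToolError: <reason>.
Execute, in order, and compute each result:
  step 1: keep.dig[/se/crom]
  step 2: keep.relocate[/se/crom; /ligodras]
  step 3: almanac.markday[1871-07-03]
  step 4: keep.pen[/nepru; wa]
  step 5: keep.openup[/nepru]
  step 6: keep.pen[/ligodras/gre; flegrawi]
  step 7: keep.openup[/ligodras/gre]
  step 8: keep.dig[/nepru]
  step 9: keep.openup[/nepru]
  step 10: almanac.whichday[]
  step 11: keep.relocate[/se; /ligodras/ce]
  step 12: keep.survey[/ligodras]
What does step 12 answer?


Answer: [ce/, gre]

Derivation:
Using keep.dig with p: /se/crom: ok.
Invoking keep.relocate with s: /se/crom, d: /ligodras, — result: ok.
Next I call almanac.markday with d: 1871-07-03, → 1871-07-03.
Then keep.pen with p: /nepru, c: wa: created.
I invoke keep.openup with p: /nepru, — result: wa.
Using keep.pen with p: /ligodras/gre, c: flegrawi, — result: created.
I try keep.openup with p: /ligodras/gre, giving flegrawi.
I call keep.dig with p: /nepru, giving ToolError: exists.
I try keep.openup with p: /nepru, and observe wa.
Now I run almanac.whichday, which returns Monday.
Now I run keep.relocate with s: /se, d: /ligodras/ce, and observe ok.
I call keep.survey with p: /ligodras, — result: [ce/, gre].


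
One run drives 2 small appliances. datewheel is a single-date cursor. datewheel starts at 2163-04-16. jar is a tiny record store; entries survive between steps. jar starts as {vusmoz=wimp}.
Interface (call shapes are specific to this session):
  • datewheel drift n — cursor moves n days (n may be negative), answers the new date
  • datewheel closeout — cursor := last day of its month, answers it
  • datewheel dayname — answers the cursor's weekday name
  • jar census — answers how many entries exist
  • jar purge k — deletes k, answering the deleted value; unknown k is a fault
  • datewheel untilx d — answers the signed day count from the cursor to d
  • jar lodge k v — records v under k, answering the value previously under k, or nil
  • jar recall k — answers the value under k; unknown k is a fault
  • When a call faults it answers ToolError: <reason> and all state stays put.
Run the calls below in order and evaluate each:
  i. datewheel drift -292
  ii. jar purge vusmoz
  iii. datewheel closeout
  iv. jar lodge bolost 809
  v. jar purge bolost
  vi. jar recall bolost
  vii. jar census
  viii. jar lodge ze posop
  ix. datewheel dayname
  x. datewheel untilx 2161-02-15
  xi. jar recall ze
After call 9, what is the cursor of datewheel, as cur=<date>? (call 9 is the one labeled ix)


Answer: cur=2162-06-30

Derivation:
Do: datewheel drift[n='-292']
See: 2162-06-28
Do: jar purge[k='vusmoz']
See: wimp
Do: datewheel closeout[]
See: 2162-06-30
Do: jar lodge[k='bolost'; v='809']
See: nil
Do: jar purge[k='bolost']
See: 809
Do: jar recall[k='bolost']
See: ToolError: no such key bolost
Do: jar census[]
See: 0
Do: jar lodge[k='ze'; v='posop']
See: nil
Do: datewheel dayname[]
See: Wednesday
Do: datewheel untilx[d='2161-02-15']
See: -500
Do: jar recall[k='ze']
See: posop


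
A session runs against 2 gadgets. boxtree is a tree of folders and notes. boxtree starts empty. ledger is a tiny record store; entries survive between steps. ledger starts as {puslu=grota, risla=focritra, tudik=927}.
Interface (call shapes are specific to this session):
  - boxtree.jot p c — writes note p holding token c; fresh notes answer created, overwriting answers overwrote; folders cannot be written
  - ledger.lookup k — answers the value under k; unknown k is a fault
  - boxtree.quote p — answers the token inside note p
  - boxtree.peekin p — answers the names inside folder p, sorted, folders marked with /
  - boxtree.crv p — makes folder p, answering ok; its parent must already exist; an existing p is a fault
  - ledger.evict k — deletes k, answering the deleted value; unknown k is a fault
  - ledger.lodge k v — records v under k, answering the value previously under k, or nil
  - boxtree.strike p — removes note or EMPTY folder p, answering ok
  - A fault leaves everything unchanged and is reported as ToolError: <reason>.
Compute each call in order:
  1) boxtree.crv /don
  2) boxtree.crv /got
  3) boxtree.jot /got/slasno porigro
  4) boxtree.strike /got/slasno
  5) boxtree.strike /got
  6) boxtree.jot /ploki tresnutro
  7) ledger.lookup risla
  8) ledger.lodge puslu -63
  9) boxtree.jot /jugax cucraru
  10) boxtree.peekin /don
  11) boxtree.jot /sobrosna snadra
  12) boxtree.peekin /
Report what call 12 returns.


% boxtree.crv /don
= ok
% boxtree.crv /got
= ok
% boxtree.jot /got/slasno porigro
= created
% boxtree.strike /got/slasno
= ok
% boxtree.strike /got
= ok
% boxtree.jot /ploki tresnutro
= created
% ledger.lookup risla
= focritra
% ledger.lodge puslu -63
= grota
% boxtree.jot /jugax cucraru
= created
% boxtree.peekin /don
= []
% boxtree.jot /sobrosna snadra
= created
% boxtree.peekin /
= [don/, jugax, ploki, sobrosna]

Answer: [don/, jugax, ploki, sobrosna]


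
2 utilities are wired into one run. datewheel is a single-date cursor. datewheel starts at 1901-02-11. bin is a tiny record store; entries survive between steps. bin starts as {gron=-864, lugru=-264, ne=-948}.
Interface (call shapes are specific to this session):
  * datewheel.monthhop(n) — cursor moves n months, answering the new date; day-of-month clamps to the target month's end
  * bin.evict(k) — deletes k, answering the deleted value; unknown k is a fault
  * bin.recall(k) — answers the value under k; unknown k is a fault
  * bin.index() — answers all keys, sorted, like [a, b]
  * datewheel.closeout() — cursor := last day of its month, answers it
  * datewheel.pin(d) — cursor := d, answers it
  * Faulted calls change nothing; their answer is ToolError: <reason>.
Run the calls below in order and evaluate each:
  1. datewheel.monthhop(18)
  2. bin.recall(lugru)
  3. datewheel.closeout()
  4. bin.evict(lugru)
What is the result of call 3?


;; monthhop(n='18') ~> 1902-08-11
;; recall(k='lugru') ~> -264
;; closeout() ~> 1902-08-31
;; evict(k='lugru') ~> -264

Answer: 1902-08-31


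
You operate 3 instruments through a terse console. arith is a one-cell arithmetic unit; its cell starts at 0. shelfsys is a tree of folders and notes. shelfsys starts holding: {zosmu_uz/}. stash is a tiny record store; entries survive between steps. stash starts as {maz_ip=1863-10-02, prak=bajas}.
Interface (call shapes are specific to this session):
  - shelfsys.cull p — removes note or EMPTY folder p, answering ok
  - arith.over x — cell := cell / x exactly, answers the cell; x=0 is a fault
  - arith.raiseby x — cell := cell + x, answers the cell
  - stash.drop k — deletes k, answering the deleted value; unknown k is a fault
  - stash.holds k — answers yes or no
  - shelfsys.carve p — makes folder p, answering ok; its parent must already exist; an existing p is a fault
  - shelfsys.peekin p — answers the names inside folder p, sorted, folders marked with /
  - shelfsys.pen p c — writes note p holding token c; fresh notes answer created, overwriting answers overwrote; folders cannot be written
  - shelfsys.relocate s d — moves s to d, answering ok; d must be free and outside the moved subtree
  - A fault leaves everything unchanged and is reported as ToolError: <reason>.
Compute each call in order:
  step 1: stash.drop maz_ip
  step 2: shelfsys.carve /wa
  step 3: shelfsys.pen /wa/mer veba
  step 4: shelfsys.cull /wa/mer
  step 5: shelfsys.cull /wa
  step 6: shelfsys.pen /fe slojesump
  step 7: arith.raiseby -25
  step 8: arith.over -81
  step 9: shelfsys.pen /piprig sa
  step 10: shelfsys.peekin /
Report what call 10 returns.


Answer: [fe, piprig, zosmu_uz/]

Derivation:
# 1. stash.drop(k: maz_ip) == 1863-10-02
# 2. shelfsys.carve(p: /wa) == ok
# 3. shelfsys.pen(p: /wa/mer, c: veba) == created
# 4. shelfsys.cull(p: /wa/mer) == ok
# 5. shelfsys.cull(p: /wa) == ok
# 6. shelfsys.pen(p: /fe, c: slojesump) == created
# 7. arith.raiseby(x: -25) == -25
# 8. arith.over(x: -81) == 25/81
# 9. shelfsys.pen(p: /piprig, c: sa) == created
# 10. shelfsys.peekin(p: /) == [fe, piprig, zosmu_uz/]


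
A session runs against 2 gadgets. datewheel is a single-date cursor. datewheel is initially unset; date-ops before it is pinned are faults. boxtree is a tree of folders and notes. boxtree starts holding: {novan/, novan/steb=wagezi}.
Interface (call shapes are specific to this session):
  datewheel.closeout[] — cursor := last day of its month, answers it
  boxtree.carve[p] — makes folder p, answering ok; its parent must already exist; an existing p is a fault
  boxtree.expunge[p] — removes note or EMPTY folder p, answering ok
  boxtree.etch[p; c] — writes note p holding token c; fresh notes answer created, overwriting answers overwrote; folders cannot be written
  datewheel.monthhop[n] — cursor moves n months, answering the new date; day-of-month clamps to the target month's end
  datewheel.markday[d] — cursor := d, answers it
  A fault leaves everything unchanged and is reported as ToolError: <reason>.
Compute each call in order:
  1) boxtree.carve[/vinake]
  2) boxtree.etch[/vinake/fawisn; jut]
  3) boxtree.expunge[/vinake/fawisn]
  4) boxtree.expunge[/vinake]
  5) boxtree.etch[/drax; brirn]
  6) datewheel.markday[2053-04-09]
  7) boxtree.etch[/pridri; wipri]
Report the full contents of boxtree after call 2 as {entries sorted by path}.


Do: boxtree.carve[/vinake]
See: ok
Do: boxtree.etch[/vinake/fawisn; jut]
See: created
Do: boxtree.expunge[/vinake/fawisn]
See: ok
Do: boxtree.expunge[/vinake]
See: ok
Do: boxtree.etch[/drax; brirn]
See: created
Do: datewheel.markday[2053-04-09]
See: 2053-04-09
Do: boxtree.etch[/pridri; wipri]
See: created

Answer: {novan/, novan/steb=wagezi, vinake/, vinake/fawisn=jut}


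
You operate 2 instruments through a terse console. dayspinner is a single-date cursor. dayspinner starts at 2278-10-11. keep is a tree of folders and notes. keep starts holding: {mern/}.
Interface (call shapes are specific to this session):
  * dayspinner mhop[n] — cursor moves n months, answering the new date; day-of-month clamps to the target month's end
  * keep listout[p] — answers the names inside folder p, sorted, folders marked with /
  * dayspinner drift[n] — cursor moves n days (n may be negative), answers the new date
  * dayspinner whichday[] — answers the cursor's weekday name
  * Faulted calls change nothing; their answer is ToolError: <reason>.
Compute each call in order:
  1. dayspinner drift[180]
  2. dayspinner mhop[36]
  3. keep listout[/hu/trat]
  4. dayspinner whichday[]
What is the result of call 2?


Answer: 2282-04-09

Derivation:
-> dayspinner drift(n=180)
<- 2279-04-09
-> dayspinner mhop(n=36)
<- 2282-04-09
-> keep listout(p=/hu/trat)
<- ToolError: not found
-> dayspinner whichday()
<- Sunday


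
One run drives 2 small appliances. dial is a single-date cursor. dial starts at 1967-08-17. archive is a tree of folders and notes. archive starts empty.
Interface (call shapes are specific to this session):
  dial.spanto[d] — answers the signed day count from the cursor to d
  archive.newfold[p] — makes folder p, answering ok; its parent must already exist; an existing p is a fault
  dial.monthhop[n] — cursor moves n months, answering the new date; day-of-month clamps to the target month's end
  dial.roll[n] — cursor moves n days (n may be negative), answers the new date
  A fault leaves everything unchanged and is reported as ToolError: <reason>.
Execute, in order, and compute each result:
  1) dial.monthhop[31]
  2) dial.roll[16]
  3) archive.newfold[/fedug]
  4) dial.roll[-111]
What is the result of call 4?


Answer: 1969-12-12

Derivation:
-- dial.monthhop(n: 31) => 1970-03-17
-- dial.roll(n: 16) => 1970-04-02
-- archive.newfold(p: /fedug) => ok
-- dial.roll(n: -111) => 1969-12-12


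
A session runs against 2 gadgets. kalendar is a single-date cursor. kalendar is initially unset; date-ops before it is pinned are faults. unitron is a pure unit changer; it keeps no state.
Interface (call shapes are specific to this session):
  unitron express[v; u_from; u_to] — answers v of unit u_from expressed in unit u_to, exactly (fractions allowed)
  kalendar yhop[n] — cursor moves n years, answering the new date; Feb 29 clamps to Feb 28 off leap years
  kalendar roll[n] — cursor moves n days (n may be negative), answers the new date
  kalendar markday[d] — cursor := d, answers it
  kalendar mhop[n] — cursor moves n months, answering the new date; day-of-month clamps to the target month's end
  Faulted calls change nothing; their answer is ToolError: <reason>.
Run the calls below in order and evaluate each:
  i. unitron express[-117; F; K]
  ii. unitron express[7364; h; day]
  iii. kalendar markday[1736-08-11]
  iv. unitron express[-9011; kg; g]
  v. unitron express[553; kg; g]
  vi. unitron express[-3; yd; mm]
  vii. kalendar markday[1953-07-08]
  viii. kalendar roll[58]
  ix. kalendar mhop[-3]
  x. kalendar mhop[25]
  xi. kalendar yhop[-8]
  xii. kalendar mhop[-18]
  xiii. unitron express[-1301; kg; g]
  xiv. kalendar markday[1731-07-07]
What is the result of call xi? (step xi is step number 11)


Answer: 1947-07-04

Derivation:
% unitron express v: -117 u_from: F u_to: K
= 34267/180
% unitron express v: 7364 u_from: h u_to: day
= 1841/6
% kalendar markday d: 1736-08-11
= 1736-08-11
% unitron express v: -9011 u_from: kg u_to: g
= -9011000
% unitron express v: 553 u_from: kg u_to: g
= 553000
% unitron express v: -3 u_from: yd u_to: mm
= -13716/5
% kalendar markday d: 1953-07-08
= 1953-07-08
% kalendar roll n: 58
= 1953-09-04
% kalendar mhop n: -3
= 1953-06-04
% kalendar mhop n: 25
= 1955-07-04
% kalendar yhop n: -8
= 1947-07-04
% kalendar mhop n: -18
= 1946-01-04
% unitron express v: -1301 u_from: kg u_to: g
= -1301000
% kalendar markday d: 1731-07-07
= 1731-07-07


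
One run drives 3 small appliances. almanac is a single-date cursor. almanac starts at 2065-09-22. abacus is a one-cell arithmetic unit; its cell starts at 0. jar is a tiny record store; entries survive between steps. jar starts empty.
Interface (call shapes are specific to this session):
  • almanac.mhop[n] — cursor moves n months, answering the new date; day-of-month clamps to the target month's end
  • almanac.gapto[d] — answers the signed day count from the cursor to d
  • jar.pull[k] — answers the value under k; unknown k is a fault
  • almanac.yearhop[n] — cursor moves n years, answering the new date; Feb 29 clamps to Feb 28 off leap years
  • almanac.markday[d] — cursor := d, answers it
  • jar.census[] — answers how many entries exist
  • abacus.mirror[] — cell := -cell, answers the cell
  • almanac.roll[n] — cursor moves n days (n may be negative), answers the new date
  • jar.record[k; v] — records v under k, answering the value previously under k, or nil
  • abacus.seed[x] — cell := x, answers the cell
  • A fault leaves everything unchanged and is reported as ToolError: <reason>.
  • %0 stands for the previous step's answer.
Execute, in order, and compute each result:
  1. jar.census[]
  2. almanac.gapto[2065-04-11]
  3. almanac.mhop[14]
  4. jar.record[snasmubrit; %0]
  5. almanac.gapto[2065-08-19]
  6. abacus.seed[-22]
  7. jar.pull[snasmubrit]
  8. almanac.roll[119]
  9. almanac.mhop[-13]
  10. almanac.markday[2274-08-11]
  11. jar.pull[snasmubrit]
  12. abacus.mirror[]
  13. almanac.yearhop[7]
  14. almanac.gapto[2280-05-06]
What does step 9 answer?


Answer: 2066-02-21

Derivation:
% census() ~> 0
% gapto(2065-04-11) ~> -164
% mhop(14) ~> 2066-11-22
% record(snasmubrit, %0) ~> nil
% gapto(2065-08-19) ~> -460
% seed(-22) ~> -22
% pull(snasmubrit) ~> 2066-11-22
% roll(119) ~> 2067-03-21
% mhop(-13) ~> 2066-02-21
% markday(2274-08-11) ~> 2274-08-11
% pull(snasmubrit) ~> 2066-11-22
% mirror() ~> 22
% yearhop(7) ~> 2281-08-11
% gapto(2280-05-06) ~> -462


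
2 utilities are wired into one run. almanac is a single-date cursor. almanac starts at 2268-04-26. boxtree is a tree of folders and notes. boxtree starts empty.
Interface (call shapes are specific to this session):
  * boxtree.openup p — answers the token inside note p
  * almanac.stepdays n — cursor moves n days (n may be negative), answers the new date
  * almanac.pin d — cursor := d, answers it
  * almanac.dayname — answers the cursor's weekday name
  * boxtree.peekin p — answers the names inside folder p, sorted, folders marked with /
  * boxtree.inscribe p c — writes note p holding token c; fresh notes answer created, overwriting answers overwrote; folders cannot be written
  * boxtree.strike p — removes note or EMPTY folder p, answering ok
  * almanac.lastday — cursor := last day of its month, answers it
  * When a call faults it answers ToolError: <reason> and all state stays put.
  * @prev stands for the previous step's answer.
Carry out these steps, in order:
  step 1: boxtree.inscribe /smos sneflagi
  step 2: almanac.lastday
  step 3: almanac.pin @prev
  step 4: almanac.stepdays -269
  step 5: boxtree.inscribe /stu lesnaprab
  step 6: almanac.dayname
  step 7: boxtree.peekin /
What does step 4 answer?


Answer: 2267-08-05

Derivation:
Do: inscribe[/smos; sneflagi]
See: created
Do: lastday[]
See: 2268-04-30
Do: pin[@prev]
See: 2268-04-30
Do: stepdays[-269]
See: 2267-08-05
Do: inscribe[/stu; lesnaprab]
See: created
Do: dayname[]
See: Monday
Do: peekin[/]
See: [smos, stu]


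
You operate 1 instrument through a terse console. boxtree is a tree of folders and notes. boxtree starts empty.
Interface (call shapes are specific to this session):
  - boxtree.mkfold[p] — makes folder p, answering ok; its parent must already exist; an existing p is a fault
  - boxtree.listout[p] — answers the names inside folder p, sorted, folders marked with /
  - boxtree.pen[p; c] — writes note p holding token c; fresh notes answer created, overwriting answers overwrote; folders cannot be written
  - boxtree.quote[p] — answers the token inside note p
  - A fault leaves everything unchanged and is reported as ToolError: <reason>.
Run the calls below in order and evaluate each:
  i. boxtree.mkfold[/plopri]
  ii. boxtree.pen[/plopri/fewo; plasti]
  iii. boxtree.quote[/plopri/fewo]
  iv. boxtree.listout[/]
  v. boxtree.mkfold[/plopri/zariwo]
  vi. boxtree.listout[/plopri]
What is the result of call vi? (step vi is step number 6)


! 1. boxtree.mkfold(p: /plopri) ~> ok
! 2. boxtree.pen(p: /plopri/fewo, c: plasti) ~> created
! 3. boxtree.quote(p: /plopri/fewo) ~> plasti
! 4. boxtree.listout(p: /) ~> [plopri/]
! 5. boxtree.mkfold(p: /plopri/zariwo) ~> ok
! 6. boxtree.listout(p: /plopri) ~> [fewo, zariwo/]

Answer: [fewo, zariwo/]


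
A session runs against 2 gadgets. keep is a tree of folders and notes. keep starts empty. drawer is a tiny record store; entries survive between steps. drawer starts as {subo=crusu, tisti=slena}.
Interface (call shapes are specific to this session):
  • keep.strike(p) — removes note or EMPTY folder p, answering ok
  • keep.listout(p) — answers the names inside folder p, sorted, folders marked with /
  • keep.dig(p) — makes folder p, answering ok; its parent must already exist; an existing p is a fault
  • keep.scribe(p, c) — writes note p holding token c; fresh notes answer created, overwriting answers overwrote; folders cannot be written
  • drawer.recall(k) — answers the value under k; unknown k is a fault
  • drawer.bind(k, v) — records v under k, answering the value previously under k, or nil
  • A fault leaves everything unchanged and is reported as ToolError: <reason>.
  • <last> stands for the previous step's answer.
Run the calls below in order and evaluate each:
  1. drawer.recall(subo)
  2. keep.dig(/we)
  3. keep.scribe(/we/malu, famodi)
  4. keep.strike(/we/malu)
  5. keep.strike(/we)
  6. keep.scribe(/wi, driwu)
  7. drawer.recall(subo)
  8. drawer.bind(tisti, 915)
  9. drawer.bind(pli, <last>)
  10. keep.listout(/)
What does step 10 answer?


Calling drawer.recall on k: subo, — result: crusu.
I invoke keep.dig on p: /we, — result: ok.
Invoking keep.scribe on p: /we/malu, c: famodi: created.
Now I run keep.strike on p: /we/malu, → ok.
I use keep.strike on p: /we, and observe ok.
I call keep.scribe on p: /wi, c: driwu, → created.
Next I call drawer.recall on k: subo, → crusu.
I call drawer.bind on k: tisti, v: 915, — result: slena.
Invoking drawer.bind on k: pli, v: <last>: nil.
I call keep.listout on p: /, and get [wi].

Answer: [wi]


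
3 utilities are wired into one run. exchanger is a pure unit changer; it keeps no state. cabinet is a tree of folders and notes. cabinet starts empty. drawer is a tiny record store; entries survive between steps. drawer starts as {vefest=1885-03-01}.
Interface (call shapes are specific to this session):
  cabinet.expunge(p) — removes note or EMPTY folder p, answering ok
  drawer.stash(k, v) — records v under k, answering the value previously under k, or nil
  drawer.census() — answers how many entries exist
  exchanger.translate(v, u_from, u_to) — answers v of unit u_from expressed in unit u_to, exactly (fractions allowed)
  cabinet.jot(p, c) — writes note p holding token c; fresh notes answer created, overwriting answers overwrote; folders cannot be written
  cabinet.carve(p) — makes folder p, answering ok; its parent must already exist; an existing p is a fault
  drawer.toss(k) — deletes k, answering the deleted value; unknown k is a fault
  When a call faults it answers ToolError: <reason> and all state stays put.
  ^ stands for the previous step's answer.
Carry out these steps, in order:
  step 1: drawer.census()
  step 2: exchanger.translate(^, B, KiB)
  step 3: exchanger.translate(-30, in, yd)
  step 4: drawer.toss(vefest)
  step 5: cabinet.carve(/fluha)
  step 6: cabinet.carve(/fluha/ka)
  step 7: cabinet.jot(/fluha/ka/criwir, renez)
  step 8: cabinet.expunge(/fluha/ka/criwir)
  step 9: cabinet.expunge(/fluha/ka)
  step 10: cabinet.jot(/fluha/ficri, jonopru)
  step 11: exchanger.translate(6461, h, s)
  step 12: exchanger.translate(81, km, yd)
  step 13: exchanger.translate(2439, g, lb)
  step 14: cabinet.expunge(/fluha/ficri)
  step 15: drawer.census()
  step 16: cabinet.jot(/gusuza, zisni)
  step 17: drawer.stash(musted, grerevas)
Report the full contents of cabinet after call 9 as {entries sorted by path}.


I call drawer.census(), — result: 1.
Invoking exchanger.translate on v: ^, u_from: B, u_to: KiB, — result: 1/1024.
Using exchanger.translate on v: -30, u_from: in, u_to: yd, yielding -5/6.
I call drawer.toss on k: vefest, which returns 1885-03-01.
Next I call cabinet.carve on p: /fluha, and see ok.
Using cabinet.carve on p: /fluha/ka, → ok.
I use cabinet.jot on p: /fluha/ka/criwir, c: renez, and observe created.
Invoking cabinet.expunge on p: /fluha/ka/criwir, giving ok.
I call cabinet.expunge on p: /fluha/ka: ok.
Using cabinet.jot on p: /fluha/ficri, c: jonopru, and get created.
Then exchanger.translate on v: 6461, u_from: h, u_to: s, which returns 23259600.
Then exchanger.translate on v: 81, u_from: km, u_to: yd, which returns 11250000/127.
Then exchanger.translate on v: 2439, u_from: g, u_to: lb, yielding 243900000/45359237.
Using cabinet.expunge on p: /fluha/ficri, yielding ok.
Calling drawer.census(), — result: 0.
I call cabinet.jot on p: /gusuza, c: zisni: created.
I invoke drawer.stash on k: musted, v: grerevas, and get nil.

Answer: {fluha/}


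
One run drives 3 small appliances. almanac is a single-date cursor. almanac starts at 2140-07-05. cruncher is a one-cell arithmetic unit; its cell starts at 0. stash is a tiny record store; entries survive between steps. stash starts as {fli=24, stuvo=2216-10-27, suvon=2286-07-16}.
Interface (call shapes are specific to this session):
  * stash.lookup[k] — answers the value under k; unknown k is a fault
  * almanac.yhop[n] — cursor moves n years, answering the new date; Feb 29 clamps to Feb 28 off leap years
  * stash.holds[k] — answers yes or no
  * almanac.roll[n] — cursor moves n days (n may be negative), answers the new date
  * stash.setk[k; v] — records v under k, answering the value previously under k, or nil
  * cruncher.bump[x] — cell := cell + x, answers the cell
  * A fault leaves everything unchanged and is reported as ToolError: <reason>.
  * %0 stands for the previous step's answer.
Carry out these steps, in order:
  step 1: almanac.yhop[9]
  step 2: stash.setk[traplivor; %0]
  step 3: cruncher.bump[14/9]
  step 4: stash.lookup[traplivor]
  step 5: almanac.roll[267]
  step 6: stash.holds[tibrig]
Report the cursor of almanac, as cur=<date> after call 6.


I use almanac.yhop using n: 9, and observe 2149-07-05.
Calling stash.setk using k: traplivor, v: %0, and observe nil.
I run cruncher.bump using x: 14/9, which returns 14/9.
Using stash.lookup using k: traplivor, → 2149-07-05.
I call almanac.roll using n: 267, and observe 2150-03-29.
I call stash.holds using k: tibrig, → no.

Answer: cur=2150-03-29


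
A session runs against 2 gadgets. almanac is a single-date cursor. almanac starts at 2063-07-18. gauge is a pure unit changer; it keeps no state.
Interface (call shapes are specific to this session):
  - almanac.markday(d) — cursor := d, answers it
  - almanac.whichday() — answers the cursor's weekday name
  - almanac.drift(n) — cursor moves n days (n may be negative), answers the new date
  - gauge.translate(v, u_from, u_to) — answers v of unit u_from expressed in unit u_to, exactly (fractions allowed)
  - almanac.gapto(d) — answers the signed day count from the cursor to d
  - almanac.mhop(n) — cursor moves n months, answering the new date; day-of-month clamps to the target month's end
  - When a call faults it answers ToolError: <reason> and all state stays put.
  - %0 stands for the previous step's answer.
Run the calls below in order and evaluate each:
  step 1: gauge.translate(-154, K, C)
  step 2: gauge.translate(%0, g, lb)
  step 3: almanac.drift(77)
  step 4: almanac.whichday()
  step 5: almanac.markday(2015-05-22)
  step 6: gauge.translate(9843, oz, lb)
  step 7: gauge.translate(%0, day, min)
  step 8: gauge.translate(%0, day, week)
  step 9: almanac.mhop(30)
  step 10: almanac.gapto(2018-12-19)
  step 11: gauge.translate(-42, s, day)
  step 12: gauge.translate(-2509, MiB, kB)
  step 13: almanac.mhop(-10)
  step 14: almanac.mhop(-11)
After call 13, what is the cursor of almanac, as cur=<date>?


Answer: cur=2017-01-22

Derivation:
-> gauge.translate(v=-154, u_from=K, u_to=C)
<- -8543/20
-> gauge.translate(v=%0, u_from=g, u_to=lb)
<- -42715000/45359237
-> almanac.drift(n=77)
<- 2063-10-03
-> almanac.whichday()
<- Wednesday
-> almanac.markday(d=2015-05-22)
<- 2015-05-22
-> gauge.translate(v=9843, u_from=oz, u_to=lb)
<- 9843/16
-> gauge.translate(v=%0, u_from=day, u_to=min)
<- 885870
-> gauge.translate(v=%0, u_from=day, u_to=week)
<- 885870/7
-> almanac.mhop(n=30)
<- 2017-11-22
-> almanac.gapto(d=2018-12-19)
<- 392
-> gauge.translate(v=-42, u_from=s, u_to=day)
<- -7/14400
-> gauge.translate(v=-2509, u_from=MiB, u_to=kB)
<- -328859648/125
-> almanac.mhop(n=-10)
<- 2017-01-22
-> almanac.mhop(n=-11)
<- 2016-02-22


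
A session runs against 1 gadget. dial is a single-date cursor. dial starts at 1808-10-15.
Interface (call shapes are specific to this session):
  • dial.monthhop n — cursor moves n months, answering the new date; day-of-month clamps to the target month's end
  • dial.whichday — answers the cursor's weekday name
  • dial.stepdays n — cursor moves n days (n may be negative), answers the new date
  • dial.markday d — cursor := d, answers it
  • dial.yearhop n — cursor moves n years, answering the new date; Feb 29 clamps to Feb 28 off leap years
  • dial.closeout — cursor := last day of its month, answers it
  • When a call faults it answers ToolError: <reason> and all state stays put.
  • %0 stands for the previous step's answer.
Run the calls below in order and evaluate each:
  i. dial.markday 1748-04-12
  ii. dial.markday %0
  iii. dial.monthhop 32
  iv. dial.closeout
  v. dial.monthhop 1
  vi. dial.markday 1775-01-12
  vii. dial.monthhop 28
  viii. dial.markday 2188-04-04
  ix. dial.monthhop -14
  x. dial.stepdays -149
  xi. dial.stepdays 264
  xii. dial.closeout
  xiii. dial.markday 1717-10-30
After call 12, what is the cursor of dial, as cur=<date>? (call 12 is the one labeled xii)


Then dial.markday using d: 1748-04-12, and see 1748-04-12.
I use dial.markday using d: %0, — result: 1748-04-12.
Now I run dial.monthhop using n: 32, which returns 1750-12-12.
I use dial.closeout: 1750-12-31.
I try dial.monthhop using n: 1, and observe 1751-01-31.
I try dial.markday using d: 1775-01-12, giving 1775-01-12.
Using dial.monthhop using n: 28, giving 1777-05-12.
I run dial.markday using d: 2188-04-04, giving 2188-04-04.
I call dial.monthhop using n: -14, — result: 2187-02-04.
I run dial.stepdays using n: -149, and see 2186-09-08.
I call dial.stepdays using n: 264, and observe 2187-05-30.
I invoke dial.closeout(), → 2187-05-31.
Calling dial.markday using d: 1717-10-30, and see 1717-10-30.

Answer: cur=2187-05-31
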